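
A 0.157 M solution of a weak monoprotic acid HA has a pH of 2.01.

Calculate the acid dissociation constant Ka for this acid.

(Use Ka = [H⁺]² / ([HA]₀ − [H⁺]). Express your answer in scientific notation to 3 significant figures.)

[H⁺] = 10^(−pH) = 10^(−2.01) = 9.772e-03 M. For HA ⇌ H⁺ + A⁻, Ka = [H⁺][A⁻]/[HA] = [H⁺]² / ([HA]₀ − [H⁺]) = (9.772e-03)² / (0.157 − 9.772e-03) = 6.49e-04.

K_a = 6.49e-04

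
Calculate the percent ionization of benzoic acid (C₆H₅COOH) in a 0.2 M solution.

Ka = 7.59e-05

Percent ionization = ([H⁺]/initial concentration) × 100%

Using Ka equilibrium: x² + Ka×x - Ka×C = 0. Solving: [H⁺] = 3.8584e-03. Percent = (3.8584e-03/0.2) × 100

Percent ionization = 1.93%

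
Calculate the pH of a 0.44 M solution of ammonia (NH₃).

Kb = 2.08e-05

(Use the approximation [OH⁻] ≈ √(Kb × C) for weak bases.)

[OH⁻] = √(Kb × C) = √(2.08e-05 × 0.44) = 3.0252e-03. pOH = 2.52, pH = 14 - pOH

pH = 11.48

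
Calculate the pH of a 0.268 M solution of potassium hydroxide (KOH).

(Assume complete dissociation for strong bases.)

[OH⁻] = 0.268 M for strong base. pOH = -log[OH⁻] = 0.57, pH = 14 - pOH

pH = 13.43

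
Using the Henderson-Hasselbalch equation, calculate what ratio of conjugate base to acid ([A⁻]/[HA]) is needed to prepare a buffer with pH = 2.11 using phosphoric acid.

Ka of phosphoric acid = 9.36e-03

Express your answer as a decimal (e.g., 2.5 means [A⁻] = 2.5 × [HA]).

pKa = -log(9.36e-03) = 2.0287. pH = pKa + log([A⁻]/[HA]), so log([A⁻]/[HA]) = pH − pKa = 2.11 − 2.0287 = 0.0813. [A⁻]/[HA] = 10^(0.0813) = 1.21

[A⁻]/[HA] = 1.21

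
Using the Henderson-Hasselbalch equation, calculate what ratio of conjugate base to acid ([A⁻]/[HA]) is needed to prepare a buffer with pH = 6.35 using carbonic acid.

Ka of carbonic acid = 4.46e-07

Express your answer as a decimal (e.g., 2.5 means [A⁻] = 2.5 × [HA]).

pKa = -log(4.46e-07) = 6.3507. pH = pKa + log([A⁻]/[HA]), so log([A⁻]/[HA]) = pH − pKa = 6.35 − 6.3507 = -0.0007. [A⁻]/[HA] = 10^(-0.0007) = 0.998

[A⁻]/[HA] = 0.998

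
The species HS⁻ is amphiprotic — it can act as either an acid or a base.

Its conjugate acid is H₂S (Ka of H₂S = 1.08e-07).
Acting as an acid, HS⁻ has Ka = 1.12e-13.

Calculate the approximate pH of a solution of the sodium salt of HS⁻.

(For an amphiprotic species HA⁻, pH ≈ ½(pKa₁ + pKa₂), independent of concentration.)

pKa₁ = -log(1.08e-07) = 6.97; pKa₂ = -log(1.12e-13) = 12.95. For an amphiprotic species, pH ≈ ½(pKa₁ + pKa₂) = ½(6.97 + 12.95) = 9.96.

pH = 9.96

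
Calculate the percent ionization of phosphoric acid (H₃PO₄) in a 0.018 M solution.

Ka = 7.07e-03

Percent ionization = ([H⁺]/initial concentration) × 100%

Using Ka equilibrium: x² + Ka×x - Ka×C = 0. Solving: [H⁺] = 8.2869e-03. Percent = (8.2869e-03/0.018) × 100

Percent ionization = 46%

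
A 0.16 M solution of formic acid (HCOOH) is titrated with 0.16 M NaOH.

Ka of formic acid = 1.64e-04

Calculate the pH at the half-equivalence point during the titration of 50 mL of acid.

At half-equivalence [HA] = [A⁻], so Henderson-Hasselbalch gives pH = pKa = -log(1.64e-04) = 3.79.

pH = pKa = 3.79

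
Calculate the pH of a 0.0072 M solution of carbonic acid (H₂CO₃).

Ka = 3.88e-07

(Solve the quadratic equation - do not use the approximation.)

x² + Ka×x - Ka×C = 0. Using quadratic formula: [H⁺] = 5.2661e-05

pH = 4.28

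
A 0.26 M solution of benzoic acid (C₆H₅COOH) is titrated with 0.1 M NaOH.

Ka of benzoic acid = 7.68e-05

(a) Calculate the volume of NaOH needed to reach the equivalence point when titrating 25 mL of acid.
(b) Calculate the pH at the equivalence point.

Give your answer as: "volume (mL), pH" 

moles acid = 0.26 × 25/1000 = 0.0065 mol; V_base = moles/0.1 × 1000 = 65.0 mL. At equivalence only the conjugate base is present: [A⁻] = 0.0065/0.090 = 7.2222e-02 M. Kb = Kw/Ka = 1.30e-10; [OH⁻] = √(Kb × [A⁻]) = 3.0666e-06; pOH = 5.51; pH = 14 - pOH = 8.49.

V = 65.0 mL, pH = 8.49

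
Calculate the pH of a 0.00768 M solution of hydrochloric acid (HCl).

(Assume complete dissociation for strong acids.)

[H⁺] = 0.00768 M for strong acid. pH = -log[H⁺] = -log(0.00768)

pH = 2.11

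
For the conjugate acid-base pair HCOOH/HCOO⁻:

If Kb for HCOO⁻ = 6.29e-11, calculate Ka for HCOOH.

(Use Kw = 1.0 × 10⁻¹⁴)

For a conjugate pair Ka × Kb = Kw, so Ka = Kw/Kb = 1.0 × 10⁻¹⁴ / 6.29e-11 = 1.59e-04.

K_a = 1.59e-04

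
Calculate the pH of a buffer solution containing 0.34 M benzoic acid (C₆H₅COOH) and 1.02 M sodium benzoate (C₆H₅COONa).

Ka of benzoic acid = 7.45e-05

pKa = -log(7.45e-05) = 4.13. pH = pKa + log([A⁻]/[HA]) = 4.13 + log(1.02/0.34)

pH = 4.60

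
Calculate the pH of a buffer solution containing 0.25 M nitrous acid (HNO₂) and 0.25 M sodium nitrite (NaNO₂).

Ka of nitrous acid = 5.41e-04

pKa = -log(5.41e-04) = 3.27. pH = pKa + log([A⁻]/[HA]) = 3.27 + log(0.25/0.25)

pH = 3.27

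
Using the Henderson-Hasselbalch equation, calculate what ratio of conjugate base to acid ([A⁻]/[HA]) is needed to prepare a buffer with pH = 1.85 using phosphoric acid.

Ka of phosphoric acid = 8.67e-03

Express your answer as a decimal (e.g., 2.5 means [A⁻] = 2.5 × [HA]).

pKa = -log(8.67e-03) = 2.0620. pH = pKa + log([A⁻]/[HA]), so log([A⁻]/[HA]) = pH − pKa = 1.85 − 2.0620 = -0.2120. [A⁻]/[HA] = 10^(-0.2120) = 0.614

[A⁻]/[HA] = 0.614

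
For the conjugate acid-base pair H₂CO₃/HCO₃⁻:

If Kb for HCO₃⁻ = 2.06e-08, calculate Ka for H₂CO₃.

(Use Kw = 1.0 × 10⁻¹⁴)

For a conjugate pair Ka × Kb = Kw, so Ka = Kw/Kb = 1.0 × 10⁻¹⁴ / 2.06e-08 = 4.85e-07.

K_a = 4.85e-07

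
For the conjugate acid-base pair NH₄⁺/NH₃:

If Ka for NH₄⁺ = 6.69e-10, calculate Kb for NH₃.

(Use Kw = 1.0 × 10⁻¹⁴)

For a conjugate pair Ka × Kb = Kw, so Kb = Kw/Ka = 1.0 × 10⁻¹⁴ / 6.69e-10 = 1.49e-05.

K_b = 1.49e-05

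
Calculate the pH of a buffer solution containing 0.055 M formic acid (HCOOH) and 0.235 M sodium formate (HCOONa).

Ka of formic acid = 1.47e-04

pKa = -log(1.47e-04) = 3.83. pH = pKa + log([A⁻]/[HA]) = 3.83 + log(0.235/0.055)

pH = 4.46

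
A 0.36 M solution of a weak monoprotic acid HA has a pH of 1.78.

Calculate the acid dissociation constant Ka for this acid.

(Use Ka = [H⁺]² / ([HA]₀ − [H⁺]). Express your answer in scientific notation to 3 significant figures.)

[H⁺] = 10^(−pH) = 10^(−1.78) = 1.660e-02 M. For HA ⇌ H⁺ + A⁻, Ka = [H⁺][A⁻]/[HA] = [H⁺]² / ([HA]₀ − [H⁺]) = (1.660e-02)² / (0.36 − 1.660e-02) = 8.02e-04.

K_a = 8.02e-04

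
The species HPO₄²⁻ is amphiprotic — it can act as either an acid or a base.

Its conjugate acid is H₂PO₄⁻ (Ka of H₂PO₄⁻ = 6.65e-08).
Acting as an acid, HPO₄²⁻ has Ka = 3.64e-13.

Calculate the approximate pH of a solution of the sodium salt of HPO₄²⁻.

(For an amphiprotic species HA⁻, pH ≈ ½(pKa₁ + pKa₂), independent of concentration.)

pKa₁ = -log(6.65e-08) = 7.18; pKa₂ = -log(3.64e-13) = 12.44. For an amphiprotic species, pH ≈ ½(pKa₁ + pKa₂) = ½(7.18 + 12.44) = 9.81.

pH = 9.81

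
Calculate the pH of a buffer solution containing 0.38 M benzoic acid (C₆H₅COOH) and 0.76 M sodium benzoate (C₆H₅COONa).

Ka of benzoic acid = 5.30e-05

pKa = -log(5.30e-05) = 4.28. pH = pKa + log([A⁻]/[HA]) = 4.28 + log(0.76/0.38)

pH = 4.58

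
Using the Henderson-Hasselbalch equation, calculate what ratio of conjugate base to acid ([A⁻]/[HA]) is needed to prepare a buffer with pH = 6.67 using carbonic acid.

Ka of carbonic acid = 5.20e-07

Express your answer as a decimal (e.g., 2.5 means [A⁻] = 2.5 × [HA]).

pKa = -log(5.20e-07) = 6.2840. pH = pKa + log([A⁻]/[HA]), so log([A⁻]/[HA]) = pH − pKa = 6.67 − 6.2840 = 0.3860. [A⁻]/[HA] = 10^(0.3860) = 2.43

[A⁻]/[HA] = 2.43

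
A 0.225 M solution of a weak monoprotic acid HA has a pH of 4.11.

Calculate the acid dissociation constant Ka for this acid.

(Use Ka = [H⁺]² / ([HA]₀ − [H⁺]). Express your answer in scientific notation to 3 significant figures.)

[H⁺] = 10^(−pH) = 10^(−4.11) = 7.762e-05 M. For HA ⇌ H⁺ + A⁻, Ka = [H⁺][A⁻]/[HA] = [H⁺]² / ([HA]₀ − [H⁺]) = (7.762e-05)² / (0.225 − 7.762e-05) = 2.68e-08.

K_a = 2.68e-08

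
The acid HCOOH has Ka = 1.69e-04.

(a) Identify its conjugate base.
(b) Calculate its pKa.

(a) The conjugate base is formed by removing one H⁺ from HCOOH, giving HCOO⁻. (b) pKa = -log(Ka) = -log(1.69e-04) = 3.77.

Conjugate base: HCOO⁻; pK_a = 3.77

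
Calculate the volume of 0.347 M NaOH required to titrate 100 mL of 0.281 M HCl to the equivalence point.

At equivalence: moles acid = moles base. moles HCl = 0.281 × 100/1000 = 0.0281 mol. V_base = moles / 0.347 × 1000 = 81.0 mL.

V_{base} = 81.0 mL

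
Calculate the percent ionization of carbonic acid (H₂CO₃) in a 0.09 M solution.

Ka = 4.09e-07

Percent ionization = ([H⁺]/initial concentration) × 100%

Using Ka equilibrium: x² + Ka×x - Ka×C = 0. Solving: [H⁺] = 1.9165e-04. Percent = (1.9165e-04/0.09) × 100

Percent ionization = 0.213%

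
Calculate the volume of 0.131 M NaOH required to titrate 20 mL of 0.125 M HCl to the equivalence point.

At equivalence: moles acid = moles base. moles HCl = 0.125 × 20/1000 = 0.0025 mol. V_base = moles / 0.131 × 1000 = 19.1 mL.

V_{base} = 19.1 mL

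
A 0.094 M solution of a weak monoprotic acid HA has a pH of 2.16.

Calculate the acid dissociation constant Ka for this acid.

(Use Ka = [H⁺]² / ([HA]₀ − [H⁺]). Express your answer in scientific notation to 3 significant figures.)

[H⁺] = 10^(−pH) = 10^(−2.16) = 6.918e-03 M. For HA ⇌ H⁺ + A⁻, Ka = [H⁺][A⁻]/[HA] = [H⁺]² / ([HA]₀ − [H⁺]) = (6.918e-03)² / (0.094 − 6.918e-03) = 5.50e-04.

K_a = 5.50e-04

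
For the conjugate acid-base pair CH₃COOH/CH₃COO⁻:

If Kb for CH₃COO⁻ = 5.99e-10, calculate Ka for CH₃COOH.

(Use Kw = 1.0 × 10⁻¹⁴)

For a conjugate pair Ka × Kb = Kw, so Ka = Kw/Kb = 1.0 × 10⁻¹⁴ / 5.99e-10 = 1.67e-05.

K_a = 1.67e-05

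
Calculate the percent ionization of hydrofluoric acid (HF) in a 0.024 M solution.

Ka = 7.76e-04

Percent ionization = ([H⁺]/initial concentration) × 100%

Using Ka equilibrium: x² + Ka×x - Ka×C = 0. Solving: [H⁺] = 3.9450e-03. Percent = (3.9450e-03/0.024) × 100

Percent ionization = 16.4%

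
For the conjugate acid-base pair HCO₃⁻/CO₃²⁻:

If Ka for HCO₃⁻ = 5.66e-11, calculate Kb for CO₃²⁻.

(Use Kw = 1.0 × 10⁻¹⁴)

For a conjugate pair Ka × Kb = Kw, so Kb = Kw/Ka = 1.0 × 10⁻¹⁴ / 5.66e-11 = 1.77e-04.

K_b = 1.77e-04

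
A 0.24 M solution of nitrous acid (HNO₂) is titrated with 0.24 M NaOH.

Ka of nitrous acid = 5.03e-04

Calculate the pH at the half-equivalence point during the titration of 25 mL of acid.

At half-equivalence [HA] = [A⁻], so Henderson-Hasselbalch gives pH = pKa = -log(5.03e-04) = 3.30.

pH = pKa = 3.30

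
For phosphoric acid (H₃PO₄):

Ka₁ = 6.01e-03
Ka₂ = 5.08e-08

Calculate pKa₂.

pKa₂ = -log(Ka₂) = -log(5.08e-08) = 7.29.

pK_{a2} = 7.29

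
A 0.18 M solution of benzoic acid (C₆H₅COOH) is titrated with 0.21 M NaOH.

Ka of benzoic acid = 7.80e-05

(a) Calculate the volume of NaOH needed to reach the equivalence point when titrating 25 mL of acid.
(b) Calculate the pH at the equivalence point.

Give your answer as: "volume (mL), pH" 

moles acid = 0.18 × 25/1000 = 0.0045 mol; V_base = moles/0.21 × 1000 = 21.4 mL. At equivalence only the conjugate base is present: [A⁻] = 0.0045/0.046 = 9.6923e-02 M. Kb = Kw/Ka = 1.28e-10; [OH⁻] = √(Kb × [A⁻]) = 3.5251e-06; pOH = 5.45; pH = 14 - pOH = 8.55.

V = 21.4 mL, pH = 8.55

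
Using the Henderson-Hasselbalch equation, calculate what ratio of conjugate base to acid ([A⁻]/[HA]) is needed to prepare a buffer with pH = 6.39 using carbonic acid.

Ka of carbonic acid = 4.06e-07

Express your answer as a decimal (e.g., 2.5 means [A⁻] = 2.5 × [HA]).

pKa = -log(4.06e-07) = 6.3915. pH = pKa + log([A⁻]/[HA]), so log([A⁻]/[HA]) = pH − pKa = 6.39 − 6.3915 = -0.0015. [A⁻]/[HA] = 10^(-0.0015) = 0.997

[A⁻]/[HA] = 0.997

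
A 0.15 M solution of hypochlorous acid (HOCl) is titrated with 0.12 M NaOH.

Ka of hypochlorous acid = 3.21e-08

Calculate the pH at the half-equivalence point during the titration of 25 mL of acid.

At half-equivalence [HA] = [A⁻], so Henderson-Hasselbalch gives pH = pKa = -log(3.21e-08) = 7.49.

pH = pKa = 7.49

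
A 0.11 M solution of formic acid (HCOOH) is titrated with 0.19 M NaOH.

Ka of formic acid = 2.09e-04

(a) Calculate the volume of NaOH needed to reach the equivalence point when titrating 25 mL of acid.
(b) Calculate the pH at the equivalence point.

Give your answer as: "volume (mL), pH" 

moles acid = 0.11 × 25/1000 = 0.00275 mol; V_base = moles/0.19 × 1000 = 14.5 mL. At equivalence only the conjugate base is present: [A⁻] = 0.00275/0.039 = 6.9667e-02 M. Kb = Kw/Ka = 4.78e-11; [OH⁻] = √(Kb × [A⁻]) = 1.8257e-06; pOH = 5.74; pH = 14 - pOH = 8.26.

V = 14.5 mL, pH = 8.26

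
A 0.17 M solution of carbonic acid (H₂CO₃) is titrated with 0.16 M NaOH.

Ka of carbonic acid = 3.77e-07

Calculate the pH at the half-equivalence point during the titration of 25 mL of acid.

At half-equivalence [HA] = [A⁻], so Henderson-Hasselbalch gives pH = pKa = -log(3.77e-07) = 6.42.

pH = pKa = 6.42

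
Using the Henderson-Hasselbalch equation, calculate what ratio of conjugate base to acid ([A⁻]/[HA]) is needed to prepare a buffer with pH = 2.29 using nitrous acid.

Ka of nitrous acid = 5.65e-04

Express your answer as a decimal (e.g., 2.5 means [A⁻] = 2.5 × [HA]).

pKa = -log(5.65e-04) = 3.2480. pH = pKa + log([A⁻]/[HA]), so log([A⁻]/[HA]) = pH − pKa = 2.29 − 3.2480 = -0.9580. [A⁻]/[HA] = 10^(-0.9580) = 0.110

[A⁻]/[HA] = 0.110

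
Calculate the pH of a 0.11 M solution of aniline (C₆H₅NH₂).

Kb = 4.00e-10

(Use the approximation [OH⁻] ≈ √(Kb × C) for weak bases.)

[OH⁻] = √(Kb × C) = √(4.00e-10 × 0.11) = 6.6332e-06. pOH = 5.18, pH = 14 - pOH

pH = 8.82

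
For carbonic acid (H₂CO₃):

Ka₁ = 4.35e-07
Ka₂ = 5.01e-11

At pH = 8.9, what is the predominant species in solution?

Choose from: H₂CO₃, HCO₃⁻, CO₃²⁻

pKa₁ = 6.36, pKa₂ = 10.30. For a polyprotic acid the predominant species crosses at each pKa: below pKa_n the protonated form dominates, above it the deprotonated form does. At pH = 8.9, the predominant species is HCO₃⁻.

HCO₃⁻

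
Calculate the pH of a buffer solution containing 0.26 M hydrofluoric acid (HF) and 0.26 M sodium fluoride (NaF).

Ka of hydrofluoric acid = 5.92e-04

pKa = -log(5.92e-04) = 3.23. pH = pKa + log([A⁻]/[HA]) = 3.23 + log(0.26/0.26)

pH = 3.23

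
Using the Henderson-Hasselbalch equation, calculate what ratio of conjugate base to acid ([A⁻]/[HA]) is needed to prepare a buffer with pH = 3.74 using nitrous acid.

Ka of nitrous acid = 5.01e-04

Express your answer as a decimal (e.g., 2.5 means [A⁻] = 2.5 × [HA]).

pKa = -log(5.01e-04) = 3.3002. pH = pKa + log([A⁻]/[HA]), so log([A⁻]/[HA]) = pH − pKa = 3.74 − 3.3002 = 0.4398. [A⁻]/[HA] = 10^(0.4398) = 2.75

[A⁻]/[HA] = 2.75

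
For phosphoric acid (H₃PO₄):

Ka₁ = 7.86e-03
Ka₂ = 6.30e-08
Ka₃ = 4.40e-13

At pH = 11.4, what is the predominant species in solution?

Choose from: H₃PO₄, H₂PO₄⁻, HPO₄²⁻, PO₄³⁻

pKa₁ = 2.10, pKa₂ = 7.20, pKa₃ = 12.36. For a polyprotic acid the predominant species crosses at each pKa: below pKa_n the protonated form dominates, above it the deprotonated form does. At pH = 11.4, the predominant species is HPO₄²⁻.

HPO₄²⁻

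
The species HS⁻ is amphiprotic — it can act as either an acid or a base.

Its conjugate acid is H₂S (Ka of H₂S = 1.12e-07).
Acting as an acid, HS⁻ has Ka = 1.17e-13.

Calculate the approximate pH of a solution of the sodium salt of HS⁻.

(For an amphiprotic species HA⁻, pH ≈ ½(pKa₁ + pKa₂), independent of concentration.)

pKa₁ = -log(1.12e-07) = 6.95; pKa₂ = -log(1.17e-13) = 12.93. For an amphiprotic species, pH ≈ ½(pKa₁ + pKa₂) = ½(6.95 + 12.93) = 9.94.

pH = 9.94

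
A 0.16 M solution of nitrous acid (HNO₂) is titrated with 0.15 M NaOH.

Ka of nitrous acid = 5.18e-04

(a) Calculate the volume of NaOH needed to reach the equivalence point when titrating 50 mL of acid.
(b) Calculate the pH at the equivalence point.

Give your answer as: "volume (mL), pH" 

moles acid = 0.16 × 50/1000 = 0.008 mol; V_base = moles/0.15 × 1000 = 53.3 mL. At equivalence only the conjugate base is present: [A⁻] = 0.008/0.103 = 7.7419e-02 M. Kb = Kw/Ka = 1.93e-11; [OH⁻] = √(Kb × [A⁻]) = 1.2225e-06; pOH = 5.91; pH = 14 - pOH = 8.09.

V = 53.3 mL, pH = 8.09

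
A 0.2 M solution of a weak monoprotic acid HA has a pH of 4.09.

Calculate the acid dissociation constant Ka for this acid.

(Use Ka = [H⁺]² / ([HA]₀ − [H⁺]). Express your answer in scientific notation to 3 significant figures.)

[H⁺] = 10^(−pH) = 10^(−4.09) = 8.128e-05 M. For HA ⇌ H⁺ + A⁻, Ka = [H⁺][A⁻]/[HA] = [H⁺]² / ([HA]₀ − [H⁺]) = (8.128e-05)² / (0.2 − 8.128e-05) = 3.30e-08.

K_a = 3.30e-08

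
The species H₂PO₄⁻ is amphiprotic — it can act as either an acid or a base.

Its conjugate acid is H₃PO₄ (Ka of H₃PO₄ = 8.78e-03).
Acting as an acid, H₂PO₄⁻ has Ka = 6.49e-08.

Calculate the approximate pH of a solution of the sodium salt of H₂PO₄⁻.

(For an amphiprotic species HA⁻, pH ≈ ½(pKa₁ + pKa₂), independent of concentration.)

pKa₁ = -log(8.78e-03) = 2.06; pKa₂ = -log(6.49e-08) = 7.19. For an amphiprotic species, pH ≈ ½(pKa₁ + pKa₂) = ½(2.06 + 7.19) = 4.62.

pH = 4.62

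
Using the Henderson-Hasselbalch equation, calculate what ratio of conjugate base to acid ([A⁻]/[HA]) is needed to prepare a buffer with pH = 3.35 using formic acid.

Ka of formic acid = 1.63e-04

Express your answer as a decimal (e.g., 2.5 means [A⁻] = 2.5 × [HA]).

pKa = -log(1.63e-04) = 3.7878. pH = pKa + log([A⁻]/[HA]), so log([A⁻]/[HA]) = pH − pKa = 3.35 − 3.7878 = -0.4378. [A⁻]/[HA] = 10^(-0.4378) = 0.365

[A⁻]/[HA] = 0.365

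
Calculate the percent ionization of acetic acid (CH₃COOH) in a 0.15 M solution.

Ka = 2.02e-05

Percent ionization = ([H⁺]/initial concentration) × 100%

Using Ka equilibrium: x² + Ka×x - Ka×C = 0. Solving: [H⁺] = 1.7306e-03. Percent = (1.7306e-03/0.15) × 100

Percent ionization = 1.15%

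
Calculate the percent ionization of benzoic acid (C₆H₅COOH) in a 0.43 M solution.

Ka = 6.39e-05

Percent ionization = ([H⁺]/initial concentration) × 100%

Using Ka equilibrium: x² + Ka×x - Ka×C = 0. Solving: [H⁺] = 5.2100e-03. Percent = (5.2100e-03/0.43) × 100

Percent ionization = 1.21%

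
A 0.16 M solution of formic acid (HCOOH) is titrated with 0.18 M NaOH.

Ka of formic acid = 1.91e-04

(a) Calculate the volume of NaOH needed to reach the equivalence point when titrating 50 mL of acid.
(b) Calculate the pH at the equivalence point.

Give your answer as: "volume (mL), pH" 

moles acid = 0.16 × 50/1000 = 0.008 mol; V_base = moles/0.18 × 1000 = 44.4 mL. At equivalence only the conjugate base is present: [A⁻] = 0.008/0.094 = 8.4706e-02 M. Kb = Kw/Ka = 5.24e-11; [OH⁻] = √(Kb × [A⁻]) = 2.1059e-06; pOH = 5.68; pH = 14 - pOH = 8.32.

V = 44.4 mL, pH = 8.32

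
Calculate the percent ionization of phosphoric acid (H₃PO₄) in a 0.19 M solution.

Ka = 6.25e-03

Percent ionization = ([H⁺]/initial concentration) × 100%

Using Ka equilibrium: x² + Ka×x - Ka×C = 0. Solving: [H⁺] = 3.1477e-02. Percent = (3.1477e-02/0.19) × 100

Percent ionization = 16.6%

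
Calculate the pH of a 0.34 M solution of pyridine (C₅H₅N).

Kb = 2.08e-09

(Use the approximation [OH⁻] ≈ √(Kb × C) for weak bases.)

[OH⁻] = √(Kb × C) = √(2.08e-09 × 0.34) = 2.6593e-05. pOH = 4.58, pH = 14 - pOH

pH = 9.42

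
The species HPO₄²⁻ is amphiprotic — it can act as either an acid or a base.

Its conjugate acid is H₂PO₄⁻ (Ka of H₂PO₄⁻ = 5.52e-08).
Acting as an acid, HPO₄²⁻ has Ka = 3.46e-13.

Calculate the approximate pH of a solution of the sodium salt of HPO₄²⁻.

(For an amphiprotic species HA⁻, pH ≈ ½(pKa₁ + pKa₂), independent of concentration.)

pKa₁ = -log(5.52e-08) = 7.26; pKa₂ = -log(3.46e-13) = 12.46. For an amphiprotic species, pH ≈ ½(pKa₁ + pKa₂) = ½(7.26 + 12.46) = 9.86.

pH = 9.86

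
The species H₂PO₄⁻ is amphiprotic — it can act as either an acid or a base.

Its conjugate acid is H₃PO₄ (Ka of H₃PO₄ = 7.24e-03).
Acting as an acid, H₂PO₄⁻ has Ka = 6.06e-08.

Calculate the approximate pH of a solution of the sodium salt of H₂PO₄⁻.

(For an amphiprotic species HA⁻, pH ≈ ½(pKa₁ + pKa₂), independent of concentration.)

pKa₁ = -log(7.24e-03) = 2.14; pKa₂ = -log(6.06e-08) = 7.22. For an amphiprotic species, pH ≈ ½(pKa₁ + pKa₂) = ½(2.14 + 7.22) = 4.68.

pH = 4.68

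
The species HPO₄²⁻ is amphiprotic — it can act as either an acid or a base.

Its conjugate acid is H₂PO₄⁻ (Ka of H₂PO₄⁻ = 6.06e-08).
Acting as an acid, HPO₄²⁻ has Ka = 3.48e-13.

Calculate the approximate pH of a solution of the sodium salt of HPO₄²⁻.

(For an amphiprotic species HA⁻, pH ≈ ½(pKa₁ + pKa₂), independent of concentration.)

pKa₁ = -log(6.06e-08) = 7.22; pKa₂ = -log(3.48e-13) = 12.46. For an amphiprotic species, pH ≈ ½(pKa₁ + pKa₂) = ½(7.22 + 12.46) = 9.84.

pH = 9.84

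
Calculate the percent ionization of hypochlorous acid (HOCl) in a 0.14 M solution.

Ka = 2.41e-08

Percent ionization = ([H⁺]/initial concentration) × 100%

Using Ka equilibrium: x² + Ka×x - Ka×C = 0. Solving: [H⁺] = 5.8074e-05. Percent = (5.8074e-05/0.14) × 100

Percent ionization = 0.0415%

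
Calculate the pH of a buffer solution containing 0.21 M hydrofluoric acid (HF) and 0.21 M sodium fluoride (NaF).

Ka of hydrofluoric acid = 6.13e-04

pKa = -log(6.13e-04) = 3.21. pH = pKa + log([A⁻]/[HA]) = 3.21 + log(0.21/0.21)

pH = 3.21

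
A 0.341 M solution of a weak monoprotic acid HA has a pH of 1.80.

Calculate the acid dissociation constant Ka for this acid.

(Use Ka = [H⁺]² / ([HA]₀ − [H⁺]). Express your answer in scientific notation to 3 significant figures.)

[H⁺] = 10^(−pH) = 10^(−1.80) = 1.585e-02 M. For HA ⇌ H⁺ + A⁻, Ka = [H⁺][A⁻]/[HA] = [H⁺]² / ([HA]₀ − [H⁺]) = (1.585e-02)² / (0.341 − 1.585e-02) = 7.73e-04.

K_a = 7.73e-04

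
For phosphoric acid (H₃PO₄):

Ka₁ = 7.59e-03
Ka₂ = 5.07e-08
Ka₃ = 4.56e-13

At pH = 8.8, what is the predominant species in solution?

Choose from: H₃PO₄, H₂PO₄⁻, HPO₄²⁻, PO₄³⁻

pKa₁ = 2.12, pKa₂ = 7.29, pKa₃ = 12.34. For a polyprotic acid the predominant species crosses at each pKa: below pKa_n the protonated form dominates, above it the deprotonated form does. At pH = 8.8, the predominant species is HPO₄²⁻.

HPO₄²⁻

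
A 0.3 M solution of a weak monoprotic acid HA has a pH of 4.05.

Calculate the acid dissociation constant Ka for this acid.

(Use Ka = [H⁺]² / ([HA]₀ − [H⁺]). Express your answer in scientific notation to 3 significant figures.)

[H⁺] = 10^(−pH) = 10^(−4.05) = 8.913e-05 M. For HA ⇌ H⁺ + A⁻, Ka = [H⁺][A⁻]/[HA] = [H⁺]² / ([HA]₀ − [H⁺]) = (8.913e-05)² / (0.3 − 8.913e-05) = 2.65e-08.

K_a = 2.65e-08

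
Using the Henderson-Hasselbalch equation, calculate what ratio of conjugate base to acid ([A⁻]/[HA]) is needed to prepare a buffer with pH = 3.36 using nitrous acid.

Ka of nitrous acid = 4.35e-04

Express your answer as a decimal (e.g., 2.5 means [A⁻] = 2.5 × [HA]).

pKa = -log(4.35e-04) = 3.3615. pH = pKa + log([A⁻]/[HA]), so log([A⁻]/[HA]) = pH − pKa = 3.36 − 3.3615 = -0.0015. [A⁻]/[HA] = 10^(-0.0015) = 0.997

[A⁻]/[HA] = 0.997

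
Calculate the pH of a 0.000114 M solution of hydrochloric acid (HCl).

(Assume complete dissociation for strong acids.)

[H⁺] = 0.000114 M for strong acid. pH = -log[H⁺] = -log(0.000114)

pH = 3.94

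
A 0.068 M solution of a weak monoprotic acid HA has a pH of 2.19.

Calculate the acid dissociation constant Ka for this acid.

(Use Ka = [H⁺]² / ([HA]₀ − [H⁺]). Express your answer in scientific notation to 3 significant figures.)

[H⁺] = 10^(−pH) = 10^(−2.19) = 6.457e-03 M. For HA ⇌ H⁺ + A⁻, Ka = [H⁺][A⁻]/[HA] = [H⁺]² / ([HA]₀ − [H⁺]) = (6.457e-03)² / (0.068 − 6.457e-03) = 6.77e-04.

K_a = 6.77e-04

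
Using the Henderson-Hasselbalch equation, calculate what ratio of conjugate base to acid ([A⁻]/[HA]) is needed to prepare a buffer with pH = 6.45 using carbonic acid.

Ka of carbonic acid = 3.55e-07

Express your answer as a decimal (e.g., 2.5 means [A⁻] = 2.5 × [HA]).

pKa = -log(3.55e-07) = 6.4498. pH = pKa + log([A⁻]/[HA]), so log([A⁻]/[HA]) = pH − pKa = 6.45 − 6.4498 = 0.0002. [A⁻]/[HA] = 10^(0.0002) = 1.00

[A⁻]/[HA] = 1.00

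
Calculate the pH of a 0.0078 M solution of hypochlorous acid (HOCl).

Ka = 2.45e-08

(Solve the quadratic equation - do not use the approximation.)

x² + Ka×x - Ka×C = 0. Using quadratic formula: [H⁺] = 1.3812e-05

pH = 4.86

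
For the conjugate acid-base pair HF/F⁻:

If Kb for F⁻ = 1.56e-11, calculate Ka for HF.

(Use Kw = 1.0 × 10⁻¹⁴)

For a conjugate pair Ka × Kb = Kw, so Ka = Kw/Kb = 1.0 × 10⁻¹⁴ / 1.56e-11 = 6.41e-04.

K_a = 6.41e-04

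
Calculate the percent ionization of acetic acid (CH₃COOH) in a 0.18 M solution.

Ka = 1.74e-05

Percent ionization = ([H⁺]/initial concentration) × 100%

Using Ka equilibrium: x² + Ka×x - Ka×C = 0. Solving: [H⁺] = 1.7611e-03. Percent = (1.7611e-03/0.18) × 100

Percent ionization = 0.978%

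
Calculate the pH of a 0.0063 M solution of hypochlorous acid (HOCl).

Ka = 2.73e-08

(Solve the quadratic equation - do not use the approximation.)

x² + Ka×x - Ka×C = 0. Using quadratic formula: [H⁺] = 1.3101e-05

pH = 4.88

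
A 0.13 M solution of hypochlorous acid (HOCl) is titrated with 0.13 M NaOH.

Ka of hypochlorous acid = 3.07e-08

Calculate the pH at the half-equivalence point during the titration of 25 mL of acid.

At half-equivalence [HA] = [A⁻], so Henderson-Hasselbalch gives pH = pKa = -log(3.07e-08) = 7.51.

pH = pKa = 7.51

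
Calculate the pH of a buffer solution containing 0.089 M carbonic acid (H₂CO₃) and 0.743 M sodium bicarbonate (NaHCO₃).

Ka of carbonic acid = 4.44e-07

pKa = -log(4.44e-07) = 6.35. pH = pKa + log([A⁻]/[HA]) = 6.35 + log(0.743/0.089)

pH = 7.27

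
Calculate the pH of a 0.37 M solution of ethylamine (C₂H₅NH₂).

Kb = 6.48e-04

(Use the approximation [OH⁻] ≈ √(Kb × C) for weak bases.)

[OH⁻] = √(Kb × C) = √(6.48e-04 × 0.37) = 1.5484e-02. pOH = 1.81, pH = 14 - pOH

pH = 12.19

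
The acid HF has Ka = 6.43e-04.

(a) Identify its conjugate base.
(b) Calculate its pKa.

(a) The conjugate base is formed by removing one H⁺ from HF, giving F⁻. (b) pKa = -log(Ka) = -log(6.43e-04) = 3.19.

Conjugate base: F⁻; pK_a = 3.19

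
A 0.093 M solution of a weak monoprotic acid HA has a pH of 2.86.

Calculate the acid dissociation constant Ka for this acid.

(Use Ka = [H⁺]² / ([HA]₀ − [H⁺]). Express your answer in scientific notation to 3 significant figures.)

[H⁺] = 10^(−pH) = 10^(−2.86) = 1.380e-03 M. For HA ⇌ H⁺ + A⁻, Ka = [H⁺][A⁻]/[HA] = [H⁺]² / ([HA]₀ − [H⁺]) = (1.380e-03)² / (0.093 − 1.380e-03) = 2.08e-05.

K_a = 2.08e-05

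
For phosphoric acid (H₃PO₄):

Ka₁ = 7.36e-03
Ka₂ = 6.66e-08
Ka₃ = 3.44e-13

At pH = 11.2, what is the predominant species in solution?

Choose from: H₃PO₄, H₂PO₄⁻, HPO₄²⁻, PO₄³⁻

pKa₁ = 2.13, pKa₂ = 7.18, pKa₃ = 12.46. For a polyprotic acid the predominant species crosses at each pKa: below pKa_n the protonated form dominates, above it the deprotonated form does. At pH = 11.2, the predominant species is HPO₄²⁻.

HPO₄²⁻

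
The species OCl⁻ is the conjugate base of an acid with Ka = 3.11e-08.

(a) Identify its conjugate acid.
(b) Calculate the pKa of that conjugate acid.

(a) The conjugate acid is formed by adding one H⁺ to OCl⁻, giving HOCl. (b) pKa = -log(Ka) = -log(3.11e-08) = 7.51.

Conjugate acid: HOCl; pK_a = 7.51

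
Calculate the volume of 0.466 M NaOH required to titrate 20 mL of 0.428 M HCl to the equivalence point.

At equivalence: moles acid = moles base. moles HCl = 0.428 × 20/1000 = 0.00856 mol. V_base = moles / 0.466 × 1000 = 18.4 mL.

V_{base} = 18.4 mL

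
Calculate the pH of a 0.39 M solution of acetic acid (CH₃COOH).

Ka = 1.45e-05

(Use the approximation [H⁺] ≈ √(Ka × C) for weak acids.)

[H⁺] = √(Ka × C) = √(1.45e-05 × 0.39) = 2.3780e-03. pH = -log(2.3780e-03)

pH = 2.62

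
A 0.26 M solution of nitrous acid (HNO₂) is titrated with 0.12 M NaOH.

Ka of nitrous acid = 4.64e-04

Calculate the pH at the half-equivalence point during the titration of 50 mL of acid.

At half-equivalence [HA] = [A⁻], so Henderson-Hasselbalch gives pH = pKa = -log(4.64e-04) = 3.33.

pH = pKa = 3.33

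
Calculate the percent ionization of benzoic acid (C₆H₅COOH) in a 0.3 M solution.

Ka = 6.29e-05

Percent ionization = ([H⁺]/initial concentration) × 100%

Using Ka equilibrium: x² + Ka×x - Ka×C = 0. Solving: [H⁺] = 4.3126e-03. Percent = (4.3126e-03/0.3) × 100

Percent ionization = 1.44%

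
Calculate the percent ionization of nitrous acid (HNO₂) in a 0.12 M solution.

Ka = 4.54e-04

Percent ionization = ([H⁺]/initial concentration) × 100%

Using Ka equilibrium: x² + Ka×x - Ka×C = 0. Solving: [H⁺] = 7.1575e-03. Percent = (7.1575e-03/0.12) × 100

Percent ionization = 5.96%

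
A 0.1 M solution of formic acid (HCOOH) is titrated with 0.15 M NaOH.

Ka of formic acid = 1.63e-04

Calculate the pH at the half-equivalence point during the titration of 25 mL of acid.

At half-equivalence [HA] = [A⁻], so Henderson-Hasselbalch gives pH = pKa = -log(1.63e-04) = 3.79.

pH = pKa = 3.79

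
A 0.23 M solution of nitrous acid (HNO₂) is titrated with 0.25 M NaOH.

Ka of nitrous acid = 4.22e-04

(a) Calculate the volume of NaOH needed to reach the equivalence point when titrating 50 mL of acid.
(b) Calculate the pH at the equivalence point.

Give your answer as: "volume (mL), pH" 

moles acid = 0.23 × 50/1000 = 0.0115 mol; V_base = moles/0.25 × 1000 = 46.0 mL. At equivalence only the conjugate base is present: [A⁻] = 0.0115/0.096 = 1.1979e-01 M. Kb = Kw/Ka = 2.37e-11; [OH⁻] = √(Kb × [A⁻]) = 1.6848e-06; pOH = 5.77; pH = 14 - pOH = 8.23.

V = 46.0 mL, pH = 8.23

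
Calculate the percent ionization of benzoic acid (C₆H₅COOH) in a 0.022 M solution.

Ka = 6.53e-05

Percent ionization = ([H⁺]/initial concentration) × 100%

Using Ka equilibrium: x² + Ka×x - Ka×C = 0. Solving: [H⁺] = 1.1664e-03. Percent = (1.1664e-03/0.022) × 100

Percent ionization = 5.3%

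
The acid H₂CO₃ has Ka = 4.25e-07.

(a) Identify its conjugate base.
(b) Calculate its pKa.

(a) The conjugate base is formed by removing one H⁺ from H₂CO₃, giving HCO₃⁻. (b) pKa = -log(Ka) = -log(4.25e-07) = 6.37.

Conjugate base: HCO₃⁻; pK_a = 6.37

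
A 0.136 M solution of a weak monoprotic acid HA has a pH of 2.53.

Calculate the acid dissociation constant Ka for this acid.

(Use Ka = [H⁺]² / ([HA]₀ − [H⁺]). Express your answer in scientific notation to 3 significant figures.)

[H⁺] = 10^(−pH) = 10^(−2.53) = 2.951e-03 M. For HA ⇌ H⁺ + A⁻, Ka = [H⁺][A⁻]/[HA] = [H⁺]² / ([HA]₀ − [H⁺]) = (2.951e-03)² / (0.136 − 2.951e-03) = 6.55e-05.

K_a = 6.55e-05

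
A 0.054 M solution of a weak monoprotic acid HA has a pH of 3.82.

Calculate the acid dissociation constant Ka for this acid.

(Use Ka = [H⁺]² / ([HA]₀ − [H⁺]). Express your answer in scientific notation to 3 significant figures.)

[H⁺] = 10^(−pH) = 10^(−3.82) = 1.514e-04 M. For HA ⇌ H⁺ + A⁻, Ka = [H⁺][A⁻]/[HA] = [H⁺]² / ([HA]₀ − [H⁺]) = (1.514e-04)² / (0.054 − 1.514e-04) = 4.25e-07.

K_a = 4.25e-07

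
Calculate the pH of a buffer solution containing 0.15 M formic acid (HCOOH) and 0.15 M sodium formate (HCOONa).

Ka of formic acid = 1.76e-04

pKa = -log(1.76e-04) = 3.75. pH = pKa + log([A⁻]/[HA]) = 3.75 + log(0.15/0.15)

pH = 3.75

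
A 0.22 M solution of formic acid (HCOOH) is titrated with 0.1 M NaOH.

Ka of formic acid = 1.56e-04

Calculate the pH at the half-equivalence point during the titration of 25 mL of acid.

At half-equivalence [HA] = [A⁻], so Henderson-Hasselbalch gives pH = pKa = -log(1.56e-04) = 3.81.

pH = pKa = 3.81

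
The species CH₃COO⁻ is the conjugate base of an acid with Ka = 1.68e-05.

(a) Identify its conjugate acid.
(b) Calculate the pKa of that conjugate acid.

(a) The conjugate acid is formed by adding one H⁺ to CH₃COO⁻, giving CH₃COOH. (b) pKa = -log(Ka) = -log(1.68e-05) = 4.77.

Conjugate acid: CH₃COOH; pK_a = 4.77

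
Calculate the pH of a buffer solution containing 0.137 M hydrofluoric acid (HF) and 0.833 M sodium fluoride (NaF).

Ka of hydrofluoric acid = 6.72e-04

pKa = -log(6.72e-04) = 3.17. pH = pKa + log([A⁻]/[HA]) = 3.17 + log(0.833/0.137)

pH = 3.96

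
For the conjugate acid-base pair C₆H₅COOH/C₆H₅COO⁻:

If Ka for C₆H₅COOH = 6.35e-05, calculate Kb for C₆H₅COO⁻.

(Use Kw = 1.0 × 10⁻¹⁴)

For a conjugate pair Ka × Kb = Kw, so Kb = Kw/Ka = 1.0 × 10⁻¹⁴ / 6.35e-05 = 1.57e-10.

K_b = 1.57e-10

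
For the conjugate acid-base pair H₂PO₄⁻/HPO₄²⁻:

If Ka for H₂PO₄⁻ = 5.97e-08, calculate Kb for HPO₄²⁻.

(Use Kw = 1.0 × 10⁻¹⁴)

For a conjugate pair Ka × Kb = Kw, so Kb = Kw/Ka = 1.0 × 10⁻¹⁴ / 5.97e-08 = 1.68e-07.

K_b = 1.68e-07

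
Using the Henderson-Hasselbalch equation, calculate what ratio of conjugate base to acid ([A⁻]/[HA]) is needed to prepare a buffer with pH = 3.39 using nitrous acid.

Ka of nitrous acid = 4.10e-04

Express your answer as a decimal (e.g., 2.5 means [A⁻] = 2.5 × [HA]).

pKa = -log(4.10e-04) = 3.3872. pH = pKa + log([A⁻]/[HA]), so log([A⁻]/[HA]) = pH − pKa = 3.39 − 3.3872 = 0.0028. [A⁻]/[HA] = 10^(0.0028) = 1.01

[A⁻]/[HA] = 1.01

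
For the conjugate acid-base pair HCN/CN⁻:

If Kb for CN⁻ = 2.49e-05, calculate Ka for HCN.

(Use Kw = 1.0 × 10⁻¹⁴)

For a conjugate pair Ka × Kb = Kw, so Ka = Kw/Kb = 1.0 × 10⁻¹⁴ / 2.49e-05 = 4.02e-10.

K_a = 4.02e-10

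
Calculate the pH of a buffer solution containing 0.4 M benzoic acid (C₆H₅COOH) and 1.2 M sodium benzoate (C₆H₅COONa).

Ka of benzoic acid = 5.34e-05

pKa = -log(5.34e-05) = 4.27. pH = pKa + log([A⁻]/[HA]) = 4.27 + log(1.2/0.4)

pH = 4.75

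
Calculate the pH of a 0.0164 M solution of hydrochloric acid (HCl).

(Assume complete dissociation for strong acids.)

[H⁺] = 0.0164 M for strong acid. pH = -log[H⁺] = -log(0.0164)

pH = 1.79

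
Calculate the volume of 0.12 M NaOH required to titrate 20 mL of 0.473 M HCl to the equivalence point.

At equivalence: moles acid = moles base. moles HCl = 0.473 × 20/1000 = 0.00946 mol. V_base = moles / 0.12 × 1000 = 78.8 mL.

V_{base} = 78.8 mL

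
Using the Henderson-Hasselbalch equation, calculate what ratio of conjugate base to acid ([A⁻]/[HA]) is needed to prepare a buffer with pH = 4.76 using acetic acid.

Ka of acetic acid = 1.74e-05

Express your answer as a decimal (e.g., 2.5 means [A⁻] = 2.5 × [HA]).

pKa = -log(1.74e-05) = 4.7595. pH = pKa + log([A⁻]/[HA]), so log([A⁻]/[HA]) = pH − pKa = 4.76 − 4.7595 = 0.0005. [A⁻]/[HA] = 10^(0.0005) = 1.00

[A⁻]/[HA] = 1.00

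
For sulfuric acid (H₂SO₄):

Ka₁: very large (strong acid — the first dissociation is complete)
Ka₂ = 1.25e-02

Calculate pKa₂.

pKa₂ = -log(Ka₂) = -log(1.25e-02) = 1.90.

pK_{a2} = 1.90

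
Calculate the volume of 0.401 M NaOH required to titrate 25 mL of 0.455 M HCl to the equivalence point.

At equivalence: moles acid = moles base. moles HCl = 0.455 × 25/1000 = 0.01137 mol. V_base = moles / 0.401 × 1000 = 28.4 mL.

V_{base} = 28.4 mL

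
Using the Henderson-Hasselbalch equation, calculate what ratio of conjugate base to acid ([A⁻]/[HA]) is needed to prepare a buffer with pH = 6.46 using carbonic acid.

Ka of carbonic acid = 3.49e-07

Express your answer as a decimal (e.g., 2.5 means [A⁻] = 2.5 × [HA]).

pKa = -log(3.49e-07) = 6.4572. pH = pKa + log([A⁻]/[HA]), so log([A⁻]/[HA]) = pH − pKa = 6.46 − 6.4572 = 0.0028. [A⁻]/[HA] = 10^(0.0028) = 1.01

[A⁻]/[HA] = 1.01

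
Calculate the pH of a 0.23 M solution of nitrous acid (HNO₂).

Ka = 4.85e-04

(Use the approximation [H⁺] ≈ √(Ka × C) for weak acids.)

[H⁺] = √(Ka × C) = √(4.85e-04 × 0.23) = 1.0562e-02. pH = -log(1.0562e-02)

pH = 1.98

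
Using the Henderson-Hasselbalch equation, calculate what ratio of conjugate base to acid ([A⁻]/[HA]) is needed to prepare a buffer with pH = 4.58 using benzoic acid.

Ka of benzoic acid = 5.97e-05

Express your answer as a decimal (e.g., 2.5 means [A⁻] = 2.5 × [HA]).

pKa = -log(5.97e-05) = 4.2240. pH = pKa + log([A⁻]/[HA]), so log([A⁻]/[HA]) = pH − pKa = 4.58 − 4.2240 = 0.3560. [A⁻]/[HA] = 10^(0.3560) = 2.27

[A⁻]/[HA] = 2.27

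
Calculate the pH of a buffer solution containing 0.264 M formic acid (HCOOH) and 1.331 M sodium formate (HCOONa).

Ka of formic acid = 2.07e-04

pKa = -log(2.07e-04) = 3.68. pH = pKa + log([A⁻]/[HA]) = 3.68 + log(1.331/0.264)

pH = 4.39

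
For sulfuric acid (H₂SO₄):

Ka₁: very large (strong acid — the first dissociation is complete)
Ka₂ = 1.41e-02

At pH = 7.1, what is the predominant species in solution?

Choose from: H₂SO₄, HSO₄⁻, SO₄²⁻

The first dissociation is complete, so H₂SO₄ itself is never the predominant species in water; pKa₂ = -log(1.41e-02) = 1.85. For a polyprotic acid the predominant species crosses at each pKa: below pKa_n the protonated form dominates, above it the deprotonated form does. At pH = 7.1, the predominant species is SO₄²⁻.

SO₄²⁻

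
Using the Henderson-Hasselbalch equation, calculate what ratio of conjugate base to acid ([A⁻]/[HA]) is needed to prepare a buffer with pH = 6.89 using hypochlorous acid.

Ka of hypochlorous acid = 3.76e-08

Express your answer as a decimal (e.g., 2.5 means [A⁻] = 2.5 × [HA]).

pKa = -log(3.76e-08) = 7.4248. pH = pKa + log([A⁻]/[HA]), so log([A⁻]/[HA]) = pH − pKa = 6.89 − 7.4248 = -0.5348. [A⁻]/[HA] = 10^(-0.5348) = 0.292

[A⁻]/[HA] = 0.292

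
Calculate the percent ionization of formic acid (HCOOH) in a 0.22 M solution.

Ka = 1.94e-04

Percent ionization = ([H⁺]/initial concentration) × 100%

Using Ka equilibrium: x² + Ka×x - Ka×C = 0. Solving: [H⁺] = 6.4367e-03. Percent = (6.4367e-03/0.22) × 100

Percent ionization = 2.93%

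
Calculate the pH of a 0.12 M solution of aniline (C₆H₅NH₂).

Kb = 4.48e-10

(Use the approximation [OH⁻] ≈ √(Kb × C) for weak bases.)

[OH⁻] = √(Kb × C) = √(4.48e-10 × 0.12) = 7.3321e-06. pOH = 5.13, pH = 14 - pOH

pH = 8.87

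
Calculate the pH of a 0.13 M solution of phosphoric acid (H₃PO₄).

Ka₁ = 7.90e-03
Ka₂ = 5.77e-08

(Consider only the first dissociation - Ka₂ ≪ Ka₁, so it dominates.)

First dissociation dominates. From Ka₁ = [H⁺][HA⁻]/[H₂A], x² + Ka₁·x − Ka₁·C = 0 with C = 0.13 M and Ka₁ = 7.90e-03. Solving: [H⁺] = (−Ka₁ + √(Ka₁² + 4·Ka₁·C)) / 2 = 2.8339e-02 M. pH = -log(2.8339e-02) = 1.55.

pH = 1.55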